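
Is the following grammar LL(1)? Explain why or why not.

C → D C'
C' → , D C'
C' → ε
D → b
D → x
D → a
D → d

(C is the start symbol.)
Relevant sets:
  FOLLOW(C') = { $ }

For C':
  PREDICT(C' → ',' D C') = { ',' }
  PREDICT(C' → ε) = { $ }
For D:
  PREDICT(D → b) = { 'b' }
  PREDICT(D → x) = { 'x' }
  PREDICT(D → a) = { 'a' }
  PREDICT(D → d) = { 'd' }
C has a single production, so nothing to check there.

All predict sets are disjoint. The grammar IS LL(1).

Answer: Yes, the grammar is LL(1).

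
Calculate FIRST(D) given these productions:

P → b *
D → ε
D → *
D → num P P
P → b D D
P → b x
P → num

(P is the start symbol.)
{ '*', 'num', ε }

To compute FIRST(D), examine every production with D on the left-hand side, reading each right-hand side left to right until a non-nullable symbol is reached.

From D → ε:
  - ε-production, so ε ∈ FIRST(D)
From D → *:
  - '*' is a terminal: add '*' and stop
From D → num P P:
  - num is a terminal: add 'num' and stop

Collecting: FIRST(D) = { '*', 'num', ε }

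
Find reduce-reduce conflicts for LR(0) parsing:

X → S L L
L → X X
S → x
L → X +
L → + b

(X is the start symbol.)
No reduce-reduce conflicts

Augment with X' → X and build the canonical LR(0) collection (I0 = CLOSURE({[X' → . X]}), then GOTO on every symbol after a dot until no new states appear). It has 11 states:
  I0: { [S → . x], [X → . S L L], [X' → . X] }  — shift
  I1: { [L → . + b], [L → . X +], [L → . X X], [S → . x], [X → . S L L], [X → S . L L] }  — shift
  I2: { [X' → X .] }  — accept
  I3: { [S → x .] }  — reduce
  I4: { [L → + . b] }  — shift
  I5: { [L → . + b], [L → . X +], [L → . X X], [S → . x], [X → . S L L], [X → S L . L] }  — shift
  I6: { [L → X . +], [L → X . X], [S → . x], [X → . S L L] }  — shift
  I7: { [L → X + .] }  — reduce
  I8: { [L → X X .] }  — reduce
  I9: { [X → S L L .] }  — reduce
  I10: { [L → + b .] }  — reduce

No state contains more than one complete item.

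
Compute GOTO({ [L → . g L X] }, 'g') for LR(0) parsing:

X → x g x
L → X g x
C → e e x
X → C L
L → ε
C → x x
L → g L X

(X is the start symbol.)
GOTO(I, 'g') = CLOSURE({ [A → αX.β] : [A → α.Xβ] ∈ I, X = 'g' })

Items with dot before 'g', with the dot advanced:
  [L → . g L X] → [L → g . L X]
Closure of the advanced items:
  [L → g . L X] has the dot before L: add [L → . X g x], [L → .], [L → . g L X]
  [L → . X g x] has the dot before X: add [X → . x g x], [X → . C L]
  [X → . C L] has the dot before C: add [C → . e e x], [C → . x x]

GOTO = { [C → . e e x], [C → . x x], [L → . X g x], [L → . g L X], [L → .], [L → g . L X], [X → . C L], [X → . x g x] }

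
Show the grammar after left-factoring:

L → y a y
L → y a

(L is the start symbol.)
L → y a L'
L' → y
L' → ε

Left-factoring transforms A → αβ₁ | αβ₂ into A → αA' and A' → β₁ | β₂
(α is the longest common prefix among the alternatives). Repeat until
no nonterminal has two alternatives with a common prefix.

Round 1: L has alternatives sharing prefix 'y a'. Introduce L': L → y a L'
  Add: L' → y
  Add: L' → ε

No remaining common prefixes — done.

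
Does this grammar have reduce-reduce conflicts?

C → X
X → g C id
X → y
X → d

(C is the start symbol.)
A reduce-reduce conflict occurs when an LR(0) state has two complete items [A → α .] and [B → β .] — both call for a reduction, and with no lookahead the parser cannot choose between them.

Augment with C' → C and build the canonical LR(0) collection (I0 = CLOSURE({[C' → . C]}), then GOTO on every symbol after a dot until no new states appear). It has 8 states:
  I0: { [C → . X], [C' → . C], [X → . d], [X → . g C id], [X → . y] }  — shift
  I1: { [C' → C .] }  — accept
  I2: { [C → X .] }  — reduce
  I3: { [X → d .] }  — reduce
  I4: { [C → . X], [X → . d], [X → . g C id], [X → . y], [X → g . C id] }  — shift
  I5: { [X → y .] }  — reduce
  I6: { [X → g C . id] }  — shift
  I7: { [X → g C id .] }  — reduce

No state contains more than one complete item.

Answer: No reduce-reduce conflicts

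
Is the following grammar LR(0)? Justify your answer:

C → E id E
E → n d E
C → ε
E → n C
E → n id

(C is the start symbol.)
No. Shift-reduce conflict between [C → .] and [E → . n C]

A grammar is LR(0) if no state in the canonical LR(0) collection has:
  - both a shift item (dot before a terminal) and a complete item (shift-reduce conflict), or
  - two or more complete items (reduce-reduce conflict; the accept item [C' → C .] counts as a complete item here).

Augment with C' → C and build the canonical LR(0) collection (I0 = CLOSURE({[C' → . C]}), then GOTO on every symbol after a dot until no new states appear). It has 10 states:
  I0: { [C → . E id E], [C → .], [C' → . C], [E → . n C], [E → . n d E], [E → . n id] }  — shift, reduce
  I1: { [C' → C .] }  — accept
  I2: { [C → E . id E] }  — shift
  I3: { [C → . E id E], [C → .], [E → . n C], [E → . n d E], [E → . n id], [E → n . C], [E → n . d E], [E → n . id] }  — shift, reduce
  I4: { [E → n C .] }  — reduce
  I5: { [E → . n C], [E → . n d E], [E → . n id], [E → n d . E] }  — shift
  I6: { [E → n id .] }  — reduce
  I7: { [E → n d E .] }  — reduce
  I8: { [C → E id . E], [E → . n C], [E → . n d E], [E → . n id] }  — shift
  I9: { [C → E id E .] }  — reduce

Conflict in state I0:
  Shift-reduce conflict between [C → .] and [E → . n C]
So the grammar is NOT LR(0).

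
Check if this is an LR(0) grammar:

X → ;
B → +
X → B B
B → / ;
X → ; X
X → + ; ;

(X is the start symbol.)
No. Shift-reduce conflict between [B → + .] and [X → + . ; ;]

Augment with X' → X and build the canonical LR(0) collection (I0 = CLOSURE({[X' → . X]}), then GOTO on every symbol after a dot until no new states appear). It has 12 states:
  I0: { [B → . +], [B → . / ;], [X → . + ; ;], [X → . ; X], [X → . ;], [X → . B B], [X' → . X] }  — shift
  I1: { [B → + .], [X → + . ; ;] }  — shift, reduce
  I2: { [B → / . ;] }  — shift
  I3: { [B → . +], [B → . / ;], [X → . + ; ;], [X → . ; X], [X → . ;], [X → . B B], [X → ; . X], [X → ; .] }  — shift, reduce
  I4: { [B → . +], [B → . / ;], [X → B . B] }  — shift
  I5: { [X' → X .] }  — accept
  I6: { [B → + .] }  — reduce
  I7: { [X → B B .] }  — reduce
  I8: { [X → ; X .] }  — reduce
  I9: { [B → / ; .] }  — reduce
  I10: { [X → + ; . ;] }  — shift
  I11: { [X → + ; ; .] }  — reduce

Conflict in state I1:
  Shift-reduce conflict between [B → + .] and [X → + . ; ;]
So the grammar is NOT LR(0).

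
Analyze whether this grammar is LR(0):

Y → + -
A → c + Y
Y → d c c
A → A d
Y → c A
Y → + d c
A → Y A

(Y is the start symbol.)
No. Shift-reduce conflict between [Y → c A .] and [A → A . d]

A grammar is LR(0) if no state in the canonical LR(0) collection has:
  - both a shift item (dot before a terminal) and a complete item (shift-reduce conflict), or
  - two or more complete items (reduce-reduce conflict; the accept item [Y' → Y .] counts as a complete item here).

Augment with Y' → Y and build the canonical LR(0) collection (I0 = CLOSURE({[Y' → . Y]}), then GOTO on every symbol after a dot until no new states appear). It has 19 states:
  I0: { [Y → . + -], [Y → . + d c], [Y → . c A], [Y → . d c c], [Y' → . Y] }  — shift
  I1: { [Y → + . -], [Y → + . d c] }  — shift
  I2: { [Y' → Y .] }  — accept
  I3: { [A → . A d], [A → . Y A], [A → . c + Y], [Y → . + -], [Y → . + d c], [Y → . c A], [Y → . d c c], [Y → c . A] }  — shift
  I4: { [Y → d . c c] }  — shift
  I5: { [Y → d c . c] }  — shift
  I6: { [Y → d c c .] }  — reduce
  I7: { [A → A . d], [Y → c A .] }  — shift, reduce
  I8: { [A → . A d], [A → . Y A], [A → . c + Y], [A → Y . A], [Y → . + -], [Y → . + d c], [Y → . c A], [Y → . d c c] }  — shift
  I9: { [A → . A d], [A → . Y A], [A → . c + Y], [A → c . + Y], [Y → . + -], [Y → . + d c], [Y → . c A], [Y → . d c c], [Y → c . A] }  — shift
  I10: { [A → c + . Y], [Y → + . -], [Y → + . d c], [Y → . + -], [Y → . + d c], [Y → . c A], [Y → . d c c] }  — shift
  I11: { [Y → + - .] }  — reduce
  I12: { [A → c + Y .] }  — reduce
  I13: { [Y → + d . c], [Y → d . c c] }  — shift
  I14: { [Y → + d c .], [Y → d c . c] }  — shift, reduce
  I15: { [A → A . d], [A → Y A .] }  — shift, reduce
  I16: { [A → A d .] }  — reduce
  I17: { [Y → + d . c] }  — shift
  I18: { [Y → + d c .] }  — reduce

Conflict in state I7:
  Shift-reduce conflict between [Y → c A .] and [A → A . d]
So the grammar is NOT LR(0).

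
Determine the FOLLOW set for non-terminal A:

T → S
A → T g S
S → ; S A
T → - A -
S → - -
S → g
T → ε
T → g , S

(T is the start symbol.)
{ $, '-', ';', 'g' }

In S → ; S A: A is at the end, add FOLLOW(S)
In T → - A -: A is followed by '-', add FIRST('-') \ {ε} = { '-' }

The FOLLOW sets referred to above (computed the same way, to a fixed point):
  FOLLOW(S) = { $, '-', ';', 'g' }

Taking the union: FOLLOW(A) = { $, '-', ';', 'g' }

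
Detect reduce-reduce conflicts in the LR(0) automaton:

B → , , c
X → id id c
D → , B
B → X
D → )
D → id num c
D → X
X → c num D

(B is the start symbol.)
Augment with B' → B and build the canonical LR(0) collection (I0 = CLOSURE({[B' → . B]}), then GOTO on every symbol after a dot until no new states appear). It has 19 states:
  I0: { [B → . , , c], [B → . X], [B' → . B], [X → . c num D], [X → . id id c] }  — shift
  I1: { [B → , . , c] }  — shift
  I2: { [B' → B .] }  — accept
  I3: { [B → X .] }  — reduce
  I4: { [X → c . num D] }  — shift
  I5: { [X → id . id c] }  — shift
  I6: { [X → id id . c] }  — shift
  I7: { [X → id id c .] }  — reduce
  I8: { [D → . )], [D → . , B], [D → . X], [D → . id num c], [X → . c num D], [X → . id id c], [X → c num . D] }  — shift
  I9: { [D → ) .] }  — reduce
  I10: { [B → . , , c], [B → . X], [D → , . B], [X → . c num D], [X → . id id c] }  — shift
  I11: { [X → c num D .] }  — reduce
  I12: { [D → X .] }  — reduce
  I13: { [D → id . num c], [X → id . id c] }  — shift
  I14: { [D → id num . c] }  — shift
  I15: { [D → id num c .] }  — reduce
  I16: { [D → , B .] }  — reduce
  I17: { [B → , , . c] }  — shift
  I18: { [B → , , c .] }  — reduce

No state contains more than one complete item.

Answer: No reduce-reduce conflicts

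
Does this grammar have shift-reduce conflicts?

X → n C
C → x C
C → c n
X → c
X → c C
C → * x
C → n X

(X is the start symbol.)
Yes — I2: [X → c .] vs [C → . * x]

Augment with X' → X and build the canonical LR(0) collection (I0 = CLOSURE({[X' → . X]}), then GOTO on every symbol after a dot until no new states appear). It has 14 states:
  I0: { [X → . c C], [X → . c], [X → . n C], [X' → . X] }  — shift
  I1: { [X' → X .] }  — accept
  I2: { [C → . * x], [C → . c n], [C → . n X], [C → . x C], [X → c . C], [X → c .] }  — shift, reduce
  I3: { [C → . * x], [C → . c n], [C → . n X], [C → . x C], [X → n . C] }  — shift
  I4: { [C → * . x] }  — shift
  I5: { [X → n C .] }  — reduce
  I6: { [C → c . n] }  — shift
  I7: { [C → n . X], [X → . c C], [X → . c], [X → . n C] }  — shift
  I8: { [C → . * x], [C → . c n], [C → . n X], [C → . x C], [C → x . C] }  — shift
  I9: { [C → x C .] }  — reduce
  I10: { [C → n X .] }  — reduce
  I11: { [C → c n .] }  — reduce
  I12: { [C → * x .] }  — reduce
  I13: { [X → c C .] }  — reduce

I2 contains reduce item [X → c .] and shift items [C → . * x], [C → . c n], [C → . n X], [C → . x C] — shift-reduce conflict.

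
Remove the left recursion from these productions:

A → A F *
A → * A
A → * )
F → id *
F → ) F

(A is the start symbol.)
A → * A A'
A → * ) A'
A' → F * A'
A' → ε
F → id *
F → ) F

A is directly left-recursive. The standard transformation for
  A → A α₁ | ... | A α_m | β₁ | ... | β_n
is
  A  → β₁ A' | ... | β_n A'
  A' → α₁ A' | ... | α_m A' | ε

A → * A becomes A → * A A'
A → * ) becomes A → * ) A'
A → A F * becomes A' → F * A'
Add A' → ε

Productions for other non-terminals are unchanged:
  F → id *
  F → ) F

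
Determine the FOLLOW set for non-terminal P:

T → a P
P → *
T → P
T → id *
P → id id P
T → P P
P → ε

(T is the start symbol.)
{ $, '*', 'id' }

To compute FOLLOW(P), find every occurrence of P on a right-hand side N → α P β: add FIRST(β) \ {ε}, and if β is empty or nullable also add FOLLOW(N). Iterate to a fixed point.

In T → a P: P is at the end, add FOLLOW(T)
In T → P: P is at the end, add FOLLOW(T)
In P → id id P: P is at the end; this adds FOLLOW(P) to itself — nothing new
In T → P P: P is followed by P, add FIRST(P) \ {ε} = { '*', 'id' }
  P is nullable, so also add FOLLOW(T)
In T → P P: P is at the end, add FOLLOW(T)

The FOLLOW sets referred to above (computed the same way, to a fixed point):
  FOLLOW(T) = { $ }

Taking the union: FOLLOW(P) = { $, '*', 'id' }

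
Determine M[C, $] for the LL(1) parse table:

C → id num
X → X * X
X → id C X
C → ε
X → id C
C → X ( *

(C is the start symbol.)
To find M[C, $], we find productions for C where $ is in the predict set (PREDICT(N → α) = (FIRST(α) \ {ε}) ∪ (FOLLOW(N) if α ⇒* ε)).

Relevant sets:
  FIRST(X) = { 'id' }
  FOLLOW(C) = { $, '(', '*', 'id' }

C → id num: PREDICT = { 'id' }
C → ε: PREDICT = { $, '(', '*', 'id' }
  $ is in predict set, so this production goes in M[C, $]
C → X ( *: PREDICT = { 'id' }

M[C, $] = C → ε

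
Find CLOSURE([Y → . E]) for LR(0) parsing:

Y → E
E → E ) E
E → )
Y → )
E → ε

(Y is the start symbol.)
To compute CLOSURE, for each item [A → α.Bβ] where B is a non-terminal, add [B → .γ] for all productions B → γ; repeat for the newly added items until nothing changes.

Start with: [Y → . E]
  [Y → . E] has the dot before E: add [E → . E ) E], [E → . )], [E → .]
No further items can be added.

CLOSURE = { [E → . )], [E → . E ) E], [E → .], [Y → . E] }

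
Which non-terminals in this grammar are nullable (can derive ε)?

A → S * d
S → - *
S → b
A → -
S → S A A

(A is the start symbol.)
None

There are no ε-productions, so no non-terminal can derive ε.
No non-terminals are nullable.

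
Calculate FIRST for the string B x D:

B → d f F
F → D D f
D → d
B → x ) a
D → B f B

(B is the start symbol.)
FIRST sets of the non-terminals involved (from the grammar, by fixed-point iteration):
  FIRST(B) = { 'd', 'x' }

To compute FIRST(B x D), process the symbols left to right:
Symbol B is a non-terminal. Add FIRST(B) \ {ε} = { 'd', 'x' }
B is not nullable (ε ∉ FIRST(B)), so stop here.
FIRST(B x D) = { 'd', 'x' }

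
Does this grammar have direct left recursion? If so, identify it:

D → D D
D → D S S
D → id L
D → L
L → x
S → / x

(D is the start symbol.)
Yes, D is left-recursive

D → D D: LEFT RECURSIVE (starts with D)
D → D S S: LEFT RECURSIVE (starts with D)
D → id L: starts with id
D → L: starts with L
L → x: starts with x
S → / x: starts with '/'

The grammar has direct left recursion on: D.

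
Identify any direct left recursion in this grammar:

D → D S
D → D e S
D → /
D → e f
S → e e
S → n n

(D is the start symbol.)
Yes, D is left-recursive

Direct left recursion occurs when N → N α for some non-terminal N (the right-hand side begins with the left-hand side itself).

D → D S: LEFT RECURSIVE (starts with D)
D → D e S: LEFT RECURSIVE (starts with D)
D → /: starts with '/'
D → e f: starts with e
S → e e: starts with e
S → n n: starts with n

The grammar has direct left recursion on: D.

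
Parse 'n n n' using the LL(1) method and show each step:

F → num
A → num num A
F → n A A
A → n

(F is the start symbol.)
LL(1) parsing maintains a stack (initially the start symbol over $) and the input. At each step: if the stack top is a terminal, match it against the current input token; if it is a non-terminal N, replace it with the RHS of M[N, lookahead] (the unique production whose predict set contains the lookahead).

Stack is shown with the top on the left.

Stack    Input    Action
------------------------
F $      n n n $  output F → n A A
n A A $  n n n $  match 'n'
A A $    n n $    output A → n
n A $    n n $    match 'n'
A $      n $      output A → n
n $      n $      match 'n'
$        $        accept

The string is accepted.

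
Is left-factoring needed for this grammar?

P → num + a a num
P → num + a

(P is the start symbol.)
Left-factoring is needed when two productions for the same non-terminal
share a common prefix on the right-hand side.

Productions for P:
  P → num + a a num
  P → num + a

Found common prefix 'num + a' in productions for P

Answer: Yes, P has productions with common prefix 'num + a'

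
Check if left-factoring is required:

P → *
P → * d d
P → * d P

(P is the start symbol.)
Left-factoring is needed when two productions for the same non-terminal
share a common prefix on the right-hand side.

Productions for P:
  P → *
  P → * d d
  P → * d P

Found common prefix '*' in productions for P

Answer: Yes, P has productions with common prefix '*'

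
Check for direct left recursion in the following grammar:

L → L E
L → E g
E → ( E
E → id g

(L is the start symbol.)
Yes, L is left-recursive

Direct left recursion occurs when N → N α for some non-terminal N (the right-hand side begins with the left-hand side itself).

L → L E: LEFT RECURSIVE (starts with L)
L → E g: starts with E
E → ( E: starts with '('
E → id g: starts with id

The grammar has direct left recursion on: L.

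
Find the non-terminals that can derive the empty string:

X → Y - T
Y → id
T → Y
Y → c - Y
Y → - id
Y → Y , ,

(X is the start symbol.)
None

There are no ε-productions, so no non-terminal can derive ε.
No non-terminals are nullable.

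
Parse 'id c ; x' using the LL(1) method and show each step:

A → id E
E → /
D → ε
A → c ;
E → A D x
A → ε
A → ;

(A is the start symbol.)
Stack is shown with the top on the left.

Stack      Input       Action
-----------------------------
A $        id c ; x $  output A → id E
id E $     id c ; x $  match 'id'
E $        c ; x $     output E → A D x
A D x $    c ; x $     output A → c ;
c ; D x $  c ; x $     match 'c'
; D x $    ; x $       match ';'
D x $      x $         output D → ε
x $        x $         match 'x'
$          $           accept

The string is accepted.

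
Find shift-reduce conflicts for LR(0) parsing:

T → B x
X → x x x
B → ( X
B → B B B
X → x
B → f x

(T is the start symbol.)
Augment with T' → T and build the canonical LR(0) collection (I0 = CLOSURE({[T' → . T]}), then GOTO on every symbol after a dot until no new states appear). It has 13 states:
  I0: { [B → . ( X], [B → . B B B], [B → . f x], [T → . B x], [T' → . T] }  — shift
  I1: { [B → ( . X], [X → . x x x], [X → . x] }  — shift
  I2: { [B → . ( X], [B → . B B B], [B → . f x], [B → B . B B], [T → B . x] }  — shift
  I3: { [T' → T .] }  — accept
  I4: { [B → f . x] }  — shift
  I5: { [B → f x .] }  — reduce
  I6: { [B → . ( X], [B → . B B B], [B → . f x], [B → B . B B], [B → B B . B] }  — shift
  I7: { [T → B x .] }  — reduce
  I8: { [B → . ( X], [B → . B B B], [B → . f x], [B → B . B B], [B → B B . B], [B → B B B .] }  — shift, reduce
  I9: { [B → ( X .] }  — reduce
  I10: { [X → x . x x], [X → x .] }  — shift, reduce
  I11: { [X → x x . x] }  — shift
  I12: { [X → x x x .] }  — reduce

I8 contains reduce item [B → B B B .] and shift items [B → . ( X], [B → . f x] — shift-reduce conflict.
I10 contains reduce item [X → x .] and shift item [X → x . x x] — shift-reduce conflict.

Answer: Yes — I8: [B → B B B .] vs [B → . ( X]; I10: [X → x .] vs [X → x . x x]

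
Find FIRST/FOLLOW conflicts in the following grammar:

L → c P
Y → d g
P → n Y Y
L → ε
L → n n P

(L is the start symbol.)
No FIRST/FOLLOW conflicts.

A FIRST/FOLLOW conflict occurs when a non-terminal N has a nullable alternative N → β (β ⇒* ε) and another alternative N → α with FIRST(α) ∩ FOLLOW(N) ≠ ∅: on such a lookahead the parser cannot decide between expanding α and letting N vanish via β.

Nullable non-terminals: L.

L: nullable alternative(s) L → ε; FOLLOW(L) = { $ }
  L → c P: FIRST \ {ε} = { 'c' } — disjoint from FOLLOW(L)
  L → ε: FIRST \ {ε} = { } — this is the only nullable alternative, skip
  L → n n P: FIRST \ {ε} = { 'n' } — disjoint from FOLLOW(L)

P, Y have no nullable alternative, so no FIRST/FOLLOW check is needed there.

No FIRST/FOLLOW conflicts found.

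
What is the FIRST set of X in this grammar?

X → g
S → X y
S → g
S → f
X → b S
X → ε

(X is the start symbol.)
From X → g:
  - g is a terminal: add 'g' and stop
From X → b S:
  - b is a terminal: add 'b' and stop
From X → ε:
  - ε-production, so ε ∈ FIRST(X)

Collecting: FIRST(X) = { 'b', 'g', ε }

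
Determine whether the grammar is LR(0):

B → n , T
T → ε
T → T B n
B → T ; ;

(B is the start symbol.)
A grammar is LR(0) if no state in the canonical LR(0) collection has:
  - both a shift item (dot before a terminal) and a complete item (shift-reduce conflict), or
  - two or more complete items (reduce-reduce conflict; the accept item [B' → B .] counts as a complete item here).

Augment with B' → B and build the canonical LR(0) collection (I0 = CLOSURE({[B' → . B]}), then GOTO on every symbol after a dot until no new states appear). It has 10 states:
  I0: { [B → . T ; ;], [B → . n , T], [B' → . B], [T → . T B n], [T → .] }  — shift, reduce
  I1: { [B' → B .] }  — accept
  I2: { [B → . T ; ;], [B → . n , T], [B → T . ; ;], [T → . T B n], [T → .], [T → T . B n] }  — shift, reduce
  I3: { [B → n . , T] }  — shift
  I4: { [B → n , . T], [T → . T B n], [T → .] }  — reduce
  I5: { [B → . T ; ;], [B → . n , T], [B → n , T .], [T → . T B n], [T → .], [T → T . B n] }  — shift, 2 reduces
  I6: { [T → T B . n] }  — shift
  I7: { [T → T B n .] }  — reduce
  I8: { [B → T ; . ;] }  — shift
  I9: { [B → T ; ; .] }  — reduce

Conflict in state I0:
  Shift-reduce conflict between [T → .] and [B → . n , T]
So the grammar is NOT LR(0).

Answer: No. Shift-reduce conflict between [T → .] and [B → . n , T]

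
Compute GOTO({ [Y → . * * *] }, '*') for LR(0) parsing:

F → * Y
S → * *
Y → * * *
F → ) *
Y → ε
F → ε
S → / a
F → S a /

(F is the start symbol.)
GOTO(I, '*') = CLOSURE({ [A → αX.β] : [A → α.Xβ] ∈ I, X = '*' })

Items with dot before '*', with the dot advanced:
  [Y → . * * *] → [Y → * . * *]
Closure adds nothing (no advanced item has the dot before a non-terminal).

GOTO = { [Y → * . * *] }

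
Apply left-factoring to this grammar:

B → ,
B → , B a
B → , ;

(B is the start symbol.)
B → , B'
B' → ε
B' → B a
B' → ;

Left-factoring transforms A → αβ₁ | αβ₂ into A → αA' and A' → β₁ | β₂
(α is the longest common prefix among the alternatives). Repeat until
no nonterminal has two alternatives with a common prefix.

Round 1: B has alternatives sharing prefix ','. Introduce B': B → , B'
  Add: B' → ε
  Add: B' → B a
  Add: B' → ;

No remaining common prefixes — done.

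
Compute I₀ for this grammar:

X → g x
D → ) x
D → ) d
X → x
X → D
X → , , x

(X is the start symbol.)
First, augment the grammar with X' → X
I₀ = CLOSURE({ [X' → . X] }):
  [X' → . X] has the dot before X: add [X → . g x], [X → . x], [X → . D], [X → . , , x]
  [X → . D] has the dot before D: add [D → . ) x], [D → . ) d]
No further items can be added.

I₀ = { [D → . ) d], [D → . ) x], [X → . , , x], [X → . D], [X → . g x], [X → . x], [X' → . X] }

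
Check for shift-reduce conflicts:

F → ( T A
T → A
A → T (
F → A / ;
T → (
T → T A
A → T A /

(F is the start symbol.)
A shift-reduce conflict occurs when an LR(0) state has both:
  - a complete (reduce) item [A → α .] (dot at the end), and
  - a shift item [B → β . c γ] (dot before a terminal).

Augment with F' → F and build the canonical LR(0) collection (I0 = CLOSURE({[F' → . F]}), then GOTO on every symbol after a dot until no new states appear). It has 14 states:
  I0: { [A → . T (], [A → . T A /], [F → . ( T A], [F → . A / ;], [F' → . F], [T → . (], [T → . A], [T → . T A] }  — shift
  I1: { [A → . T (], [A → . T A /], [F → ( . T A], [T → ( .], [T → . (], [T → . A], [T → . T A] }  — shift, reduce
  I2: { [F → A . / ;], [T → A .] }  — shift, reduce
  I3: { [F' → F .] }  — accept
  I4: { [A → . T (], [A → . T A /], [A → T . (], [A → T . A /], [T → . (], [T → . A], [T → . T A], [T → T . A] }  — shift
  I5: { [A → T ( .], [T → ( .] }  — 2 reduces
  I6: { [A → T A . /], [T → A .], [T → T A .] }  — shift, 2 reduces
  I7: { [A → T A / .] }  — reduce
  I8: { [F → A / . ;] }  — shift
  I9: { [F → A / ; .] }  — reduce
  I10: { [T → ( .] }  — reduce
  I11: { [T → A .] }  — reduce
  I12: { [A → . T (], [A → . T A /], [A → T . (], [A → T . A /], [F → ( T . A], [T → . (], [T → . A], [T → . T A], [T → T . A] }  — shift
  I13: { [A → T A . /], [F → ( T A .], [T → A .], [T → T A .] }  — shift, 3 reduces

I1 contains reduce item [T → ( .] and shift item [T → . (] — shift-reduce conflict.
I2 contains reduce item [T → A .] and shift item [F → A . / ;] — shift-reduce conflict.
I6 contains reduce items [T → A .], [T → T A .] and shift item [A → T A . /] — shift-reduce conflict.
I13 contains reduce items [F → ( T A .], [T → A .], [T → T A .] and shift item [A → T A . /] — shift-reduce conflict.

Answer: Yes — I1: [T → ( .] vs [T → . (]; I2: [T → A .] vs [F → A . / ;]; I6: [T → A .] vs [A → T A . /]; I13: [F → ( T A .] vs [A → T A . /]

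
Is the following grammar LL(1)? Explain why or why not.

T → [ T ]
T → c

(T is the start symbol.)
For T:
  PREDICT(T → '[' T ']') = { '[' }
  PREDICT(T → c) = { 'c' }

All predict sets are disjoint. The grammar IS LL(1).

Answer: Yes, the grammar is LL(1).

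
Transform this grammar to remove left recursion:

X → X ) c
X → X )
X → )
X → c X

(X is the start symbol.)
X is directly left-recursive. The standard transformation for
  A → A α₁ | ... | A α_m | β₁ | ... | β_n
is
  A  → β₁ A' | ... | β_n A'
  A' → α₁ A' | ... | α_m A' | ε

X → ) becomes X → ) X'
X → c X becomes X → c X X'
X → X ) c becomes X' → ) c X'
X → X ) becomes X' → ) X'
Add X' → ε

Resulting grammar:
X → ) X'
X → c X X'
X' → ) c X'
X' → ) X'
X' → ε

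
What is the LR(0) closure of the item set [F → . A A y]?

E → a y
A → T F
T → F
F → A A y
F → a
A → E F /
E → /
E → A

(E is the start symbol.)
Start with: [F → . A A y]
  [F → . A A y] has the dot before A: add [A → . T F], [A → . E F /]
  [A → . T F] has the dot before T: add [T → . F]
  [A → . E F /] has the dot before E: add [E → . a y], [E → . /], [E → . A]
  [T → . F] has the dot before F: add [F → . a]
No further items can be added.

CLOSURE = { [A → . E F /], [A → . T F], [E → . /], [E → . A], [E → . a y], [F → . A A y], [F → . a], [T → . F] }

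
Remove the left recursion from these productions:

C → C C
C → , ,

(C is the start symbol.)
C → , , C'
C' → C C'
C' → ε

C is directly left-recursive. The standard transformation for
  A → A α₁ | ... | A α_m | β₁ | ... | β_n
is
  A  → β₁ A' | ... | β_n A'
  A' → α₁ A' | ... | α_m A' | ε

C → , , becomes C → , , C'
C → C C becomes C' → C C'
Add C' → ε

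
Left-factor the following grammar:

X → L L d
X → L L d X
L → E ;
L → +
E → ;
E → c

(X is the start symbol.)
X → L L d X'
X' → ε
X' → X
L → E ;
L → +
E → ;
E → c

Left-factoring transforms A → αβ₁ | αβ₂ into A → αA' and A' → β₁ | β₂
(α is the longest common prefix among the alternatives). Repeat until
no nonterminal has two alternatives with a common prefix.

Round 1: X has alternatives sharing prefix 'L L d'. Introduce X': X → L L d X'
  Add: X' → ε
  Add: X' → X

No remaining common prefixes — done.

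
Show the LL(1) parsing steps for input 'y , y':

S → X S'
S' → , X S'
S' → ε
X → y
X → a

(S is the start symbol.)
Stack is shown with the top on the left.

Stack     Input    Action
-------------------------
S $       y , y $  output S → X S'
X S' $    y , y $  output X → y
y S' $    y , y $  match 'y'
S' $      , y $    output S' → , X S'
, X S' $  , y $    match ','
X S' $    y $      output X → y
y S' $    y $      match 'y'
S' $      $        output S' → ε
$         $        accept

The string is accepted.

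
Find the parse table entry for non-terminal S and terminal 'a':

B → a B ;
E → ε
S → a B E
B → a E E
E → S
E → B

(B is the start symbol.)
To find M[S, 'a'], we find productions for S where 'a' is in the predict set (PREDICT(N → α) = (FIRST(α) \ {ε}) ∪ (FOLLOW(N) if α ⇒* ε)).

S → a B E: PREDICT = { 'a' }
  'a' is in predict set, so this production goes in M[S, 'a']

M[S, 'a'] = S → a B E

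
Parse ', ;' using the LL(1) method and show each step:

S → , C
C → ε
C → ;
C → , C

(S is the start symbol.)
Stack is shown with the top on the left.

Stack  Input  Action
--------------------
S $    , ; $  output S → , C
, C $  , ; $  match ','
C $    ; $    output C → ;
; $    ; $    match ';'
$      $      accept

The string is accepted.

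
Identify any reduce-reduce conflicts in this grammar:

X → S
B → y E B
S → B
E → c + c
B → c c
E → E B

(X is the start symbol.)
Augment with X' → X and build the canonical LR(0) collection (I0 = CLOSURE({[X' → . X]}), then GOTO on every symbol after a dot until no new states appear). It has 12 states:
  I0: { [B → . c c], [B → . y E B], [S → . B], [X → . S], [X' → . X] }  — shift
  I1: { [S → B .] }  — reduce
  I2: { [X → S .] }  — reduce
  I3: { [X' → X .] }  — accept
  I4: { [B → c . c] }  — shift
  I5: { [B → y . E B], [E → . E B], [E → . c + c] }  — shift
  I6: { [B → . c c], [B → . y E B], [B → y E . B], [E → E . B] }  — shift
  I7: { [E → c . + c] }  — shift
  I8: { [E → c + . c] }  — shift
  I9: { [E → c + c .] }  — reduce
  I10: { [B → y E B .], [E → E B .] }  — 2 reduces
  I11: { [B → c c .] }  — reduce

I10 contains complete items [B → y E B .], [E → E B .] — reduce-reduce conflict.

Answer: Yes — I10: [B → y E B .] vs [E → E B .]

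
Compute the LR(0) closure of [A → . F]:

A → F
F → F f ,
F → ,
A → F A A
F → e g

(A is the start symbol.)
Start with: [A → . F]
  [A → . F] has the dot before F: add [F → . F f ,], [F → . ,], [F → . e g]
No further items can be added.

CLOSURE = { [A → . F], [F → . ,], [F → . F f ,], [F → . e g] }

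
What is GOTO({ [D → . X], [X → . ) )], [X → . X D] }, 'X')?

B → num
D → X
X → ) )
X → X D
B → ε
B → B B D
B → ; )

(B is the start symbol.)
{ [D → . X], [D → X .], [X → . ) )], [X → . X D], [X → X . D] }

GOTO(I, 'X') = CLOSURE({ [A → αX.β] : [A → α.Xβ] ∈ I, X = 'X' })

Items with dot before 'X', with the dot advanced:
  [D → . X] → [D → X .]
  [X → . X D] → [X → X . D]
Closure of the advanced items:
  [X → X . D] has the dot before D: add [D → . X]
  [D → . X] has the dot before X: add [X → . ) )], [X → . X D]

GOTO = { [D → . X], [D → X .], [X → . ) )], [X → . X D], [X → X . D] }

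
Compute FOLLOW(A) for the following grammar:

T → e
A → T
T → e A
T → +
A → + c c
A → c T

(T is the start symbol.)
In T → e A: A is at the end, add FOLLOW(T)

The FOLLOW sets referred to above (computed the same way, to a fixed point):
  FOLLOW(T) = { $ }

Taking the union: FOLLOW(A) = { $ }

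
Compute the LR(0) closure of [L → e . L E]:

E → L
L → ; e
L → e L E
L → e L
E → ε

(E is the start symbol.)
{ [L → . ; e], [L → . e L E], [L → . e L], [L → e . L E] }

To compute CLOSURE, for each item [A → α.Bβ] where B is a non-terminal, add [B → .γ] for all productions B → γ; repeat for the newly added items until nothing changes.

Start with: [L → e . L E]
  [L → e . L E] has the dot before L: add [L → . ; e], [L → . e L E], [L → . e L]
No further items can be added.

CLOSURE = { [L → . ; e], [L → . e L E], [L → . e L], [L → e . L E] }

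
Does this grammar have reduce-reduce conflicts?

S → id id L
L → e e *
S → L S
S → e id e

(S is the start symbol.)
No reduce-reduce conflicts

A reduce-reduce conflict occurs when an LR(0) state has two complete items [A → α .] and [B → β .] — both call for a reduction, and with no lookahead the parser cannot choose between them.

Augment with S' → S and build the canonical LR(0) collection (I0 = CLOSURE({[S' → . S]}), then GOTO on every symbol after a dot until no new states appear). It has 13 states:
  I0: { [L → . e e *], [S → . L S], [S → . e id e], [S → . id id L], [S' → . S] }  — shift
  I1: { [L → . e e *], [S → . L S], [S → . e id e], [S → . id id L], [S → L . S] }  — shift
  I2: { [S' → S .] }  — accept
  I3: { [L → e . e *], [S → e . id e] }  — shift
  I4: { [S → id . id L] }  — shift
  I5: { [L → . e e *], [S → id id . L] }  — shift
  I6: { [S → id id L .] }  — reduce
  I7: { [L → e . e *] }  — shift
  I8: { [L → e e . *] }  — shift
  I9: { [L → e e * .] }  — reduce
  I10: { [S → e id . e] }  — shift
  I11: { [S → e id e .] }  — reduce
  I12: { [S → L S .] }  — reduce

No state contains more than one complete item.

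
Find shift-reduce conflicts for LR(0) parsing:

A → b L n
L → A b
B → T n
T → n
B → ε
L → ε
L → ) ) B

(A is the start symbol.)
Yes — I2: [L → .] vs [A → . b L n]; I8: [B → .] vs [T → . n]

A shift-reduce conflict occurs when an LR(0) state has both:
  - a complete (reduce) item [A → α .] (dot at the end), and
  - a shift item [B → β . c γ] (dot before a terminal).

Augment with A' → A and build the canonical LR(0) collection (I0 = CLOSURE({[A' → . A]}), then GOTO on every symbol after a dot until no new states appear). It has 13 states:
  I0: { [A → . b L n], [A' → . A] }  — shift
  I1: { [A' → A .] }  — accept
  I2: { [A → . b L n], [A → b . L n], [L → . ) ) B], [L → . A b], [L → .] }  — shift, reduce
  I3: { [L → ) . ) B] }  — shift
  I4: { [L → A . b] }  — shift
  I5: { [A → b L . n] }  — shift
  I6: { [A → b L n .] }  — reduce
  I7: { [L → A b .] }  — reduce
  I8: { [B → . T n], [B → .], [L → ) ) . B], [T → . n] }  — shift, reduce
  I9: { [L → ) ) B .] }  — reduce
  I10: { [B → T . n] }  — shift
  I11: { [T → n .] }  — reduce
  I12: { [B → T n .] }  — reduce

I2 contains reduce item [L → .] and shift items [A → . b L n], [L → . ) ) B] — shift-reduce conflict.
I8 contains reduce item [B → .] and shift item [T → . n] — shift-reduce conflict.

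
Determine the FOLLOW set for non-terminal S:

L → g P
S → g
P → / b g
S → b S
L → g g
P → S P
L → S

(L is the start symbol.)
To compute FOLLOW(S), find every occurrence of S on a right-hand side N → α S β: add FIRST(β) \ {ε}, and if β is empty or nullable also add FOLLOW(N). Iterate to a fixed point.

In S → b S: S is at the end; this adds FOLLOW(S) to itself — nothing new
In P → S P: S is followed by P, add FIRST(P) \ {ε} = { '/', 'b', 'g' }
In L → S: S is at the end, add FOLLOW(L)

The FOLLOW sets referred to above (computed the same way, to a fixed point):
  FOLLOW(L) = { $ }

Taking the union: FOLLOW(S) = { $, '/', 'b', 'g' }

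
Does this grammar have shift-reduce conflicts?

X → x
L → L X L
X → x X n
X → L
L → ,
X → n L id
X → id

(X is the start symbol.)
Yes — I2: [X → L .] vs [L → . ,]; I6: [X → x .] vs [L → . ,]; I12: [L → L X L .] vs [L → . ,]

Augment with X' → X and build the canonical LR(0) collection (I0 = CLOSURE({[X' → . X]}), then GOTO on every symbol after a dot until no new states appear). It has 13 states:
  I0: { [L → . ,], [L → . L X L], [X → . L], [X → . id], [X → . n L id], [X → . x X n], [X → . x], [X' → . X] }  — shift
  I1: { [L → , .] }  — reduce
  I2: { [L → . ,], [L → . L X L], [L → L . X L], [X → . L], [X → . id], [X → . n L id], [X → . x X n], [X → . x], [X → L .] }  — shift, reduce
  I3: { [X' → X .] }  — accept
  I4: { [X → id .] }  — reduce
  I5: { [L → . ,], [L → . L X L], [X → n . L id] }  — shift
  I6: { [L → . ,], [L → . L X L], [X → . L], [X → . id], [X → . n L id], [X → . x X n], [X → . x], [X → x . X n], [X → x .] }  — shift, reduce
  I7: { [X → x X . n] }  — shift
  I8: { [X → x X n .] }  — reduce
  I9: { [L → . ,], [L → . L X L], [L → L . X L], [X → . L], [X → . id], [X → . n L id], [X → . x X n], [X → . x], [X → n L . id] }  — shift
  I10: { [L → . ,], [L → . L X L], [L → L X . L] }  — shift
  I11: { [X → id .], [X → n L id .] }  — 2 reduces
  I12: { [L → . ,], [L → . L X L], [L → L . X L], [L → L X L .], [X → . L], [X → . id], [X → . n L id], [X → . x X n], [X → . x] }  — shift, reduce

I2 contains reduce item [X → L .] and shift items [L → . ,], [X → . id], [X → . n L id], [X → . x], [X → . x X n] — shift-reduce conflict.
I6 contains reduce item [X → x .] and shift items [L → . ,], [X → . id], [X → . n L id], [X → . x], [X → . x X n] — shift-reduce conflict.
I12 contains reduce item [L → L X L .] and shift items [L → . ,], [X → . id], [X → . n L id], [X → . x], [X → . x X n] — shift-reduce conflict.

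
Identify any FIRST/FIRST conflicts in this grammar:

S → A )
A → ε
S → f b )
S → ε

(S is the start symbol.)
No FIRST/FIRST conflicts.

A FIRST/FIRST conflict occurs when two productions N → α and N → β for the same non-terminal have FIRST(α) ∩ FIRST(β) ≠ ∅ (with ε ∈ FIRST of a nullable right-hand side, so two nullable alternatives also conflict).

FIRST sets of the non-terminals at (or reachable through a nullable prefix from) the front of some alternative:
  FIRST(A) = { ε }

Productions for S:
  S → A ): FIRST = { ')' }
  S → f b ): FIRST = { 'f' }
  S → ε: FIRST = { ε }
A has only one production, so no FIRST/FIRST conflict is possible there.

All alternatives of each non-terminal have pairwise disjoint FIRST sets.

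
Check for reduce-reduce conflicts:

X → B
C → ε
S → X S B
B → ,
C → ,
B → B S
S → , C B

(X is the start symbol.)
Yes — I4: [B → , .] vs [C → .]

Augment with X' → X and build the canonical LR(0) collection (I0 = CLOSURE({[X' → . X]}), then GOTO on every symbol after a dot until no new states appear). It has 12 states:
  I0: { [B → . ,], [B → . B S], [X → . B], [X' → . X] }  — shift
  I1: { [B → , .] }  — reduce
  I2: { [B → . ,], [B → . B S], [B → B . S], [S → . , C B], [S → . X S B], [X → . B], [X → B .] }  — shift, reduce
  I3: { [X' → X .] }  — accept
  I4: { [B → , .], [C → . ,], [C → .], [S → , . C B] }  — shift, 2 reduces
  I5: { [B → B S .] }  — reduce
  I6: { [B → . ,], [B → . B S], [S → . , C B], [S → . X S B], [S → X . S B], [X → . B] }  — shift
  I7: { [B → . ,], [B → . B S], [S → X S . B] }  — shift
  I8: { [B → . ,], [B → . B S], [B → B . S], [S → . , C B], [S → . X S B], [S → X S B .], [X → . B] }  — shift, reduce
  I9: { [C → , .] }  — reduce
  I10: { [B → . ,], [B → . B S], [S → , C . B] }  — shift
  I11: { [B → . ,], [B → . B S], [B → B . S], [S → , C B .], [S → . , C B], [S → . X S B], [X → . B] }  — shift, reduce

I4 contains complete items [B → , .], [C → .] — reduce-reduce conflict.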